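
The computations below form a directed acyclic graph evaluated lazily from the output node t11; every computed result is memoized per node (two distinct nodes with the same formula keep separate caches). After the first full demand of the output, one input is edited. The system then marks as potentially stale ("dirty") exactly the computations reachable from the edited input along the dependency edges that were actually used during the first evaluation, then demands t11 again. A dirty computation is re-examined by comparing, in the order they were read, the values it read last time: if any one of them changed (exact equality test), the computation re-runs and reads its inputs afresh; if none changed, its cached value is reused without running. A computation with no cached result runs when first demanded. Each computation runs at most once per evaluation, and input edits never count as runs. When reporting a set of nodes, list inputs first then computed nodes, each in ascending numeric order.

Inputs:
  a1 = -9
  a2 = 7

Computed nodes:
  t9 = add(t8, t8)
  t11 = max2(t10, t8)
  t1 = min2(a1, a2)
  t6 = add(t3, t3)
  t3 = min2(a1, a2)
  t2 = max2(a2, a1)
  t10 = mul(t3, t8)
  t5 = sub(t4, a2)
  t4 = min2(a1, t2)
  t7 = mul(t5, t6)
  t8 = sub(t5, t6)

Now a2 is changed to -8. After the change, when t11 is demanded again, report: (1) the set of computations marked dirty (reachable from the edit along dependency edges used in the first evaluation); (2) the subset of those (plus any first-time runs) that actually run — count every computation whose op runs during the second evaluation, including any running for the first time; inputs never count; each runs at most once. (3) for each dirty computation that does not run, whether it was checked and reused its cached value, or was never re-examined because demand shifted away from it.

First demand of the output computes:
  t2 = max2(7, -9) = 7
  t3 = min2(-9, 7) = -9
  t4 = min2(-9, 7) = -9
  t5 = sub(-9, 7) = -16
  t6 = add(-9, -9) = -18
  t8 = sub(-16, -18) = 2
  t10 = mul(-9, 2) = -18
  t11 = max2(-18, 2) = 2

After the edit, cleaning proceeds:
  t2: a read changed (a2 7->-8) — executes, giving -8.
  t3: a read changed (a2 7->-8) — executes, giving -9 — identical to its old value.
  t4: a read changed (t2 7->-8) — executes, giving -9 — identical to its old value.
  t5: a read changed (a2 7->-8) — executes, giving -1.
  t6: dirty, but its reads are unchanged (t3 unchanged, t3 unchanged); cached -18 stands.
  t8: a read changed (t5 -16->-1) — executes, giving 17.
  t10: a read changed (t8 2->17) — executes, giving -153.
  t11: a read changed (t10 -18->-153; t8 2->17) — executes, giving 17.

Note where the cutoff bites: t6 is checked, finds nothing changed, and keeps its cache.

The edit dirties: t2, t3, t4, t5, t6, t8, t10, t11.
7 computations run: t2, t3, t4, t5, t8, t10, t11.
Cache hits after checking: t6.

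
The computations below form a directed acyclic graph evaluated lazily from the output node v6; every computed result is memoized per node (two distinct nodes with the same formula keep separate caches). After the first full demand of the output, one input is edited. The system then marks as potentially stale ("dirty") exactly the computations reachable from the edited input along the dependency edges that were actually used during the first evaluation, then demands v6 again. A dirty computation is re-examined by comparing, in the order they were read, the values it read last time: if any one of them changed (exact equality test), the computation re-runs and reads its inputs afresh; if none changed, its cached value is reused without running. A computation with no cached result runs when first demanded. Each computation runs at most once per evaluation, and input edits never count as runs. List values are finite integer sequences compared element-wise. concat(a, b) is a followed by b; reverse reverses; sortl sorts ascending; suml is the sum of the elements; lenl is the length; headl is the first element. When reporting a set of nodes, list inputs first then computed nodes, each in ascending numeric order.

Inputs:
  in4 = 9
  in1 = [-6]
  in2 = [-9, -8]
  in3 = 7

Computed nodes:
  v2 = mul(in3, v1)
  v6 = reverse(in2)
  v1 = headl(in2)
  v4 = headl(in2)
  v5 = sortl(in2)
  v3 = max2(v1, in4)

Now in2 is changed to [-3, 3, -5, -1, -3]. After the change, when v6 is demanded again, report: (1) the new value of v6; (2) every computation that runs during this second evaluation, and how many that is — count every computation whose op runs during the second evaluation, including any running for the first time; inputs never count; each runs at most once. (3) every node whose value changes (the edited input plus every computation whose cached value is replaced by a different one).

First demand of the output computes:
  v6 = reverse([-9, -8]) = [-8, -9]

After the edit, cleaning proceeds:
  v6: a read changed (in2 [-9, -8]->[-3, 3, -5, -1, -3]) — executes, giving [-3, -1, -5, 3, -3].

Demanding v6 again yields [-3, -1, -5, 3, -3].
1 computations run: v6.
The nodes whose values change: in2, v6.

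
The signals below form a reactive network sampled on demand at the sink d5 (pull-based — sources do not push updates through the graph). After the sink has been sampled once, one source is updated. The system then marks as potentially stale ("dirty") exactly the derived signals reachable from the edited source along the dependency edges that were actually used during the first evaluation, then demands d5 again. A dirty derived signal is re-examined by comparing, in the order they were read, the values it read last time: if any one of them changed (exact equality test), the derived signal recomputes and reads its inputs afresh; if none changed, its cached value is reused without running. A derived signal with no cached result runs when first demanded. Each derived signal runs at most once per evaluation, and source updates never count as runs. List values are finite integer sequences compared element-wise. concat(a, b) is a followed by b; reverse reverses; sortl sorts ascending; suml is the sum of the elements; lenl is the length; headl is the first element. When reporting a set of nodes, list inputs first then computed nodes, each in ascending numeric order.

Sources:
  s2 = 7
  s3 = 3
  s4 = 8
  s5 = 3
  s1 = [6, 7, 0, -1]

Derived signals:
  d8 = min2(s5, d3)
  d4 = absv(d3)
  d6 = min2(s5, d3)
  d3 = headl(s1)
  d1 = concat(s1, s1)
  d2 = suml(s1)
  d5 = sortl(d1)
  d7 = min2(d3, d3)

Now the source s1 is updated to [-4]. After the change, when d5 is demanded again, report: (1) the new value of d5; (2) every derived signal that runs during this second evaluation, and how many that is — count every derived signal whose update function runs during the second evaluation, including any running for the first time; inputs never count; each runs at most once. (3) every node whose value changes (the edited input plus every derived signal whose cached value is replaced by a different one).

Initial pass — values computed on the first demand:
  d1 = concat([6, 7, 0, -1], [6, 7, 0, -1]) = [6, 7, 0, -1, 6, 7, 0, -1]
  d5 = sortl([6, 7, 0, -1, 6, 7, 0, -1]) = [-1, -1, 0, 0, 6, 6, 7, 7]

Second demand — change propagation:
  d1: re-runs because s1 [6, 7, 0, -1]->[-4]; s1 [6, 7, 0, -1]->[-4]; new result [-4, -4].
  d5: re-runs because d1 [6, 7, 0, -1, 6, 7, 0, -1]->[-4, -4]; new result [-4, -4].

d5 now evaluates to [-4, -4].
Run set: d1, d5 (2 run).
Changed values: s1, d1, d5.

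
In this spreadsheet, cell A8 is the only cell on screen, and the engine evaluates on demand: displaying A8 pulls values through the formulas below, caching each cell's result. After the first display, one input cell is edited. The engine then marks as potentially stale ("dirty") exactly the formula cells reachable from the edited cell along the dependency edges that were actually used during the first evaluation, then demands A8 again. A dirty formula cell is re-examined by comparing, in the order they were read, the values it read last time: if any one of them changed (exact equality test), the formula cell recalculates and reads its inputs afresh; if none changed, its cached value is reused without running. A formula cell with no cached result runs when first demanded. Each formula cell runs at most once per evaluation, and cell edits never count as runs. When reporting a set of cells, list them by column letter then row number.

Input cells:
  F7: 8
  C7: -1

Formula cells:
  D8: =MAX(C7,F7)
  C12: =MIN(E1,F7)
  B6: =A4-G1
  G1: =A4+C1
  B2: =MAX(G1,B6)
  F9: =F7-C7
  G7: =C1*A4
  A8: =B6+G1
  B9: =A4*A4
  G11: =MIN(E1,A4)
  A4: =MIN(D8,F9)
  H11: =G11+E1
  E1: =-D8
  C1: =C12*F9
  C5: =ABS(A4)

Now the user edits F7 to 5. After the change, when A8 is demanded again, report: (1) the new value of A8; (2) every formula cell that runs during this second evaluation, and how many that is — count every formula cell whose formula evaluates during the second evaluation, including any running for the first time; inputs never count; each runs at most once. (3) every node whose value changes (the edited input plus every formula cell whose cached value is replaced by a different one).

A8 now evaluates to 5.
Run set: A4, A8, B6, C1, C12, D8, E1, F9, G1 (9 run).
Changed values: A4, A8, B6, C1, C12, D8, E1, F7, F9, G1.

Initial pass — values computed on the first demand:
  D8 = MAX(-1, 8) = 8
  E1 = -(8) = -8
  C12 = MIN(-8, 8) = -8
  F9 = 8 - -1 = 9
  A4 = MIN(8, 9) = 8
  C1 = -8 * 9 = -72
  G1 = 8 + -72 = -64
  B6 = 8 - -64 = 72
  A8 = 72 + -64 = 8

Second demand — change propagation:
  D8: re-runs because F7 8->5; new result 5.
  E1: re-runs because D8 8->5; new result -5.
  C12: re-runs because E1 -8->-5; F7 8->5; new result -5.
  F9: re-runs because F7 8->5; new result 6.
  A4: re-runs because D8 8->5; F9 9->6; new result 5.
  C1: re-runs because C12 -8->-5; F9 9->6; new result -30.
  G1: re-runs because A4 8->5; C1 -72->-30; new result -25.
  B6: re-runs because A4 8->5; G1 -64->-25; new result 30.
  A8: re-runs because B6 72->30; G1 -64->-25; new result 5.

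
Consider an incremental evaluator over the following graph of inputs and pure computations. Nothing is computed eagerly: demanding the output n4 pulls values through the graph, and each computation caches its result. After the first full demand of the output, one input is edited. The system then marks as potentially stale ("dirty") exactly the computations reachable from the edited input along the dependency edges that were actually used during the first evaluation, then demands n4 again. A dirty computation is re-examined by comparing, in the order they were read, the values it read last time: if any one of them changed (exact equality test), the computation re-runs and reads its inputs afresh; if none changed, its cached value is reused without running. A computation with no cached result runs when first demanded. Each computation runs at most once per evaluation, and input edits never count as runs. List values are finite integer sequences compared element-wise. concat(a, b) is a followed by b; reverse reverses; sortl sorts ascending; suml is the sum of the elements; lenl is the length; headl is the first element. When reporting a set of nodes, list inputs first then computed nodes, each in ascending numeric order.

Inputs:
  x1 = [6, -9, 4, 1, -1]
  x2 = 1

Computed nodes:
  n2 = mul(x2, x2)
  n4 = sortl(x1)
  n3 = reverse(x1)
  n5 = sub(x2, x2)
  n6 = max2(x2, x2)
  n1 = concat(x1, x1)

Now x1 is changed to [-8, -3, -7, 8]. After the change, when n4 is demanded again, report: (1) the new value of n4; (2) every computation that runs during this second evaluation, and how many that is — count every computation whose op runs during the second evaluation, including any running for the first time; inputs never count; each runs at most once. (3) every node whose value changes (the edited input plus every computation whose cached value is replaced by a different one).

n4 now evaluates to [-8, -7, -3, 8].
Run set: n4 (1 run).
Changed values: x1, n4.

Initial pass — values computed on the first demand:
  n4 = sortl([6, -9, 4, 1, -1]) = [-9, -1, 1, 4, 6]

Second demand — change propagation:
  n4: re-runs because x1 [6, -9, 4, 1, -1]->[-8, -3, -7, 8]; new result [-8, -7, -3, 8].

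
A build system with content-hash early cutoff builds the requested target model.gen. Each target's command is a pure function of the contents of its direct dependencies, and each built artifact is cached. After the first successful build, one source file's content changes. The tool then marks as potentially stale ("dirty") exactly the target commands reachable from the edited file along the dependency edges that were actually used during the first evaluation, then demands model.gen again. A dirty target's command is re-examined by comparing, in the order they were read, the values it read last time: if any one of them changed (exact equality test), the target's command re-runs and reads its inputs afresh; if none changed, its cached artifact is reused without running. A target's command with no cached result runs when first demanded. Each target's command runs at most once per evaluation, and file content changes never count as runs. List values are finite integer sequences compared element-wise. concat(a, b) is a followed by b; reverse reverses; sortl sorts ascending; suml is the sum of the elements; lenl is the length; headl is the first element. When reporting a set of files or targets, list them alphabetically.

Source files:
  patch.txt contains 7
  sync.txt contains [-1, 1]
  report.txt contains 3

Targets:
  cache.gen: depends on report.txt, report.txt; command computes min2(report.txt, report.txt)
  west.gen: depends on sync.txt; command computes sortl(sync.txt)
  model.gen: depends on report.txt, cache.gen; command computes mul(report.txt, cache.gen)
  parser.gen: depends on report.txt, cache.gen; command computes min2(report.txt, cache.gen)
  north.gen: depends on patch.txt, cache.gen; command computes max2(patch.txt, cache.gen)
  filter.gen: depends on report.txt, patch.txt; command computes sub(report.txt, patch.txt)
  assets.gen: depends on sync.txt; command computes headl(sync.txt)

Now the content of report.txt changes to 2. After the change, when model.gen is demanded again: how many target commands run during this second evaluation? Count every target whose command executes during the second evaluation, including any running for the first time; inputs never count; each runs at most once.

Target commands that run: cache.gen, model.gen — 2 in total.

First evaluation (everything demanded from the output):
  cache.gen = min2(3, 3) = 3
  model.gen = mul(3, 3) = 9

Propagation after the edit:
  cache.gen: runs — report.txt 3->2; report.txt 3->2; result 2.
  model.gen: runs — report.txt 3->2; cache.gen 3->2; result 4.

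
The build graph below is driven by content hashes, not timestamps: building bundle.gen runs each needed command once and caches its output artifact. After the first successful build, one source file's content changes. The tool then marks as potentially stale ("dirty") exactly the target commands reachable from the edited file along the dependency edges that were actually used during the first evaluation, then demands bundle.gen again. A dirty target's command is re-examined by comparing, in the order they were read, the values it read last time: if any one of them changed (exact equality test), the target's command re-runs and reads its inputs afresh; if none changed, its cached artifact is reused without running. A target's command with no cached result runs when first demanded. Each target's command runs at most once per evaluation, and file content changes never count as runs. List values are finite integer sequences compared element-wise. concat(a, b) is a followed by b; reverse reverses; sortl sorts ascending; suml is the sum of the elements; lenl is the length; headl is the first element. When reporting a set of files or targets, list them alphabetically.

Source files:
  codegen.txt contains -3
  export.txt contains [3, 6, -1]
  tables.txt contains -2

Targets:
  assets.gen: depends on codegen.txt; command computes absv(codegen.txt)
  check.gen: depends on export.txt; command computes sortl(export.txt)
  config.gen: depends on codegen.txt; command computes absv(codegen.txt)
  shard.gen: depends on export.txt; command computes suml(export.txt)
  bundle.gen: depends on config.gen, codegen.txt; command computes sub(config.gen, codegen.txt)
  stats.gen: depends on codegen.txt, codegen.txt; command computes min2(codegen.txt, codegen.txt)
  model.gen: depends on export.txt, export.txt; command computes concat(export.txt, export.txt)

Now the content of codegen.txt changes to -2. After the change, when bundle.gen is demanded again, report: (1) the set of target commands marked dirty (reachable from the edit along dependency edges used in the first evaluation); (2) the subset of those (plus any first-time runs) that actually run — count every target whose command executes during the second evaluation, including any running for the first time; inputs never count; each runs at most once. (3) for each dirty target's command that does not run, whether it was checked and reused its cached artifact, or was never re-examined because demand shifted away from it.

Dirty set: bundle.gen, config.gen.
Run set: bundle.gen, config.gen (2 run).
All dirty target commands ended up running.

Initial pass — values computed on the first demand:
  config.gen = absv(-3) = 3
  bundle.gen = sub(3, -3) = 6

Second demand — change propagation:
  config.gen: re-runs because codegen.txt -3->-2; new result 2.
  bundle.gen: re-runs because config.gen 3->2; codegen.txt -3->-2; new result 4.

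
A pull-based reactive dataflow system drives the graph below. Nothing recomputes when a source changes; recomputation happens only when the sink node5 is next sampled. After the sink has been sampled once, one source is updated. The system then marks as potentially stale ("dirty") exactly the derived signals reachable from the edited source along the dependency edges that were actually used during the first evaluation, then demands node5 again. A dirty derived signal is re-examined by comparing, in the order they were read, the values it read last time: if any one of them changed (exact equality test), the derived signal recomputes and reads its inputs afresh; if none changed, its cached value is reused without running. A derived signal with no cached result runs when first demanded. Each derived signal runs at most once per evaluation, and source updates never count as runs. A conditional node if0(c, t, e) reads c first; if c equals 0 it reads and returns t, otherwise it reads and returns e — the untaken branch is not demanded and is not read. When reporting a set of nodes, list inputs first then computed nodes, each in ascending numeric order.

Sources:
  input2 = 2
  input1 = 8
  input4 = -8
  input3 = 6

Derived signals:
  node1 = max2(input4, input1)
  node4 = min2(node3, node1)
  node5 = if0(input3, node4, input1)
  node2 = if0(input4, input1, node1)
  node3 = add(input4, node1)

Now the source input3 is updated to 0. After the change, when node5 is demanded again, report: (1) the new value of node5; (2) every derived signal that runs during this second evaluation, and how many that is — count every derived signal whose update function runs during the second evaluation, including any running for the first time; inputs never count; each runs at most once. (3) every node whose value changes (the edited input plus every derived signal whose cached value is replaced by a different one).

First evaluation (everything demanded from the output):
  node5 = if0(input3=6 -> else branch input1) = 8

Propagation after the edit:
  node1: demanded for the first time — runs, produces 8.
  node3: demanded for the first time — runs, produces 0.
  node4: demanded for the first time — runs, produces 0.
  node5: runs — input3 6->0; result 0.

Key observation: a condition flipped, so demand reaches new nodes — node1, node3, node4 run for the first time.

New value of node5: 0.
Derived signals that run: node1, node3, node4, node5 — 4 in total.
Values that change: input3, node5.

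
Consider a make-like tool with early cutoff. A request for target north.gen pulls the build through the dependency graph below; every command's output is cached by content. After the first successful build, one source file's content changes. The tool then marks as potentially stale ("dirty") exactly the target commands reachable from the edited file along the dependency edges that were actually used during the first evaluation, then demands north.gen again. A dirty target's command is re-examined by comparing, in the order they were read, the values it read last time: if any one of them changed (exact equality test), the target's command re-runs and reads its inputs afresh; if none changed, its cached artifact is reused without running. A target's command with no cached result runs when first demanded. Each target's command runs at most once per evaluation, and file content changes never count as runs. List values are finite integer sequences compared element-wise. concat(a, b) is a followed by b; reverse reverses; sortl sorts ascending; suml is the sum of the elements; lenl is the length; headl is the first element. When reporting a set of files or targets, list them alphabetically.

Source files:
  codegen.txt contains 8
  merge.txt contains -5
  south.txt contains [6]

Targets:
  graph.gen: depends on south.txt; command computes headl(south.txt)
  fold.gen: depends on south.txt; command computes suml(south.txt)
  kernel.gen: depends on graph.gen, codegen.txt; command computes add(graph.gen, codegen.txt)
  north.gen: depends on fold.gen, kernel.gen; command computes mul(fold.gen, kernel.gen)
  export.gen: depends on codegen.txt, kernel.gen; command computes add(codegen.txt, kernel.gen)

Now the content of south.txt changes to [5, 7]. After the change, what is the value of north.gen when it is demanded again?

Demanding north.gen again yields 156.

First demand of the output computes:
  fold.gen = suml([6]) = 6
  graph.gen = headl([6]) = 6
  kernel.gen = add(6, 8) = 14
  north.gen = mul(6, 14) = 84

After the edit, cleaning proceeds:
  fold.gen: a read changed (south.txt [6]->[5, 7]) — executes, giving 12.
  graph.gen: a read changed (south.txt [6]->[5, 7]) — executes, giving 5.
  kernel.gen: a read changed (graph.gen 6->5) — executes, giving 13.
  north.gen: a read changed (fold.gen 6->12; kernel.gen 14->13) — executes, giving 156.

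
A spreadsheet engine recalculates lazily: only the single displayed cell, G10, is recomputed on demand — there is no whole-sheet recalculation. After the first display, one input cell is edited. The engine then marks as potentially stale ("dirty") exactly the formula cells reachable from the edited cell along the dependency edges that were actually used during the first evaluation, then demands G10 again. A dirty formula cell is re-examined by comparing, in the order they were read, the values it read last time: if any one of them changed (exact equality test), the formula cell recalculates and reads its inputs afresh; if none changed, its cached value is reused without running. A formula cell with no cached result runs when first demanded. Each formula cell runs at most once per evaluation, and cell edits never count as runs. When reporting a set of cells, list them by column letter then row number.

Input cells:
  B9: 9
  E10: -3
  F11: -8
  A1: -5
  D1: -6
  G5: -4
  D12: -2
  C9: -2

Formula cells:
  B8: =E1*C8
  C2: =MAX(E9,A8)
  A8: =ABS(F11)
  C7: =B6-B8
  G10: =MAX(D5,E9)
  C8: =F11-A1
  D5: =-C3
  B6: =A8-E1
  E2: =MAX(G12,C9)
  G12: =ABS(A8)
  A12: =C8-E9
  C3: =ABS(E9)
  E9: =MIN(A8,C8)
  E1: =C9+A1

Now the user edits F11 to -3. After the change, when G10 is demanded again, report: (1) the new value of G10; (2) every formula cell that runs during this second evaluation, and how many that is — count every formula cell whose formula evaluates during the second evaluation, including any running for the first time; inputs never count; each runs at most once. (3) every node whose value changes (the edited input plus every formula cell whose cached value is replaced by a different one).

First evaluation (everything demanded from the output):
  A8 = ABS(-8) = 8
  C8 = -8 - -5 = -3
  E9 = MIN(8, -3) = -3
  C3 = ABS(-3) = 3
  D5 = -(3) = -3
  G10 = MAX(-3, -3) = -3

Propagation after the edit:
  A8: runs — F11 -8->-3; result 3.
  C8: runs — F11 -8->-3; result 2.
  E9: runs — A8 8->3; C8 -3->2; result 2.
  C3: runs — E9 -3->2; result 2.
  D5: runs — C3 3->2; result -2.
  G10: runs — D5 -3->-2; E9 -3->2; result 2.

New value of G10: 2.
Formula cells that run: A8, C3, C8, D5, E9, G10 — 6 in total.
Values that change: A8, C3, C8, D5, E9, F11, G10.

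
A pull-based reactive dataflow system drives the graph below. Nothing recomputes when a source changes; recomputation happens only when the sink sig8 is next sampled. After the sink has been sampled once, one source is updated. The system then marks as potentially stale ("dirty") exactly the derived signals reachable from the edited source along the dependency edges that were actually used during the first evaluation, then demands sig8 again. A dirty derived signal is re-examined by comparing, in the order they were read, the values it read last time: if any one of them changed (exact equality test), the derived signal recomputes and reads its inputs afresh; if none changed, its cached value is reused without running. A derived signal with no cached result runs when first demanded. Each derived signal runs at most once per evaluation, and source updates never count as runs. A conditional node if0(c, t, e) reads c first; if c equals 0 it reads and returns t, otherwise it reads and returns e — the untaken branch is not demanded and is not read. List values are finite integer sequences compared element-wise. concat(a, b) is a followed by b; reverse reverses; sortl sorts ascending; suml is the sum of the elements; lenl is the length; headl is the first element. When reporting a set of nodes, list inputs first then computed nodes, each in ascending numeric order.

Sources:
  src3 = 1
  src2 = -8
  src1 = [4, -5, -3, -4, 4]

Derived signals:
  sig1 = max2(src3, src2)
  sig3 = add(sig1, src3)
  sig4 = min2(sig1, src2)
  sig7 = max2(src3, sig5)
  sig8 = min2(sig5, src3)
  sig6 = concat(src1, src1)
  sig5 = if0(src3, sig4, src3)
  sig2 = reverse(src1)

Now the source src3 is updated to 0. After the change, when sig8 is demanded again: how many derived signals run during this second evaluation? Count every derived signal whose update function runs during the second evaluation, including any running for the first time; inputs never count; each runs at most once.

Derived signals that run: sig1, sig4, sig5, sig8 — 4 in total.
Key observation: a condition flipped, so demand reaches new nodes — sig1, sig4 run for the first time.

First evaluation (everything demanded from the output):
  sig5 = if0(src3=1 -> else branch src3) = 1
  sig8 = min2(1, 1) = 1

Propagation after the edit:
  sig1: demanded for the first time — runs, produces 0.
  sig4: demanded for the first time — runs, produces -8.
  sig5: runs — src3 1->0; src3 1->0; result -8.
  sig8: runs — sig5 1->-8; src3 1->0; result -8.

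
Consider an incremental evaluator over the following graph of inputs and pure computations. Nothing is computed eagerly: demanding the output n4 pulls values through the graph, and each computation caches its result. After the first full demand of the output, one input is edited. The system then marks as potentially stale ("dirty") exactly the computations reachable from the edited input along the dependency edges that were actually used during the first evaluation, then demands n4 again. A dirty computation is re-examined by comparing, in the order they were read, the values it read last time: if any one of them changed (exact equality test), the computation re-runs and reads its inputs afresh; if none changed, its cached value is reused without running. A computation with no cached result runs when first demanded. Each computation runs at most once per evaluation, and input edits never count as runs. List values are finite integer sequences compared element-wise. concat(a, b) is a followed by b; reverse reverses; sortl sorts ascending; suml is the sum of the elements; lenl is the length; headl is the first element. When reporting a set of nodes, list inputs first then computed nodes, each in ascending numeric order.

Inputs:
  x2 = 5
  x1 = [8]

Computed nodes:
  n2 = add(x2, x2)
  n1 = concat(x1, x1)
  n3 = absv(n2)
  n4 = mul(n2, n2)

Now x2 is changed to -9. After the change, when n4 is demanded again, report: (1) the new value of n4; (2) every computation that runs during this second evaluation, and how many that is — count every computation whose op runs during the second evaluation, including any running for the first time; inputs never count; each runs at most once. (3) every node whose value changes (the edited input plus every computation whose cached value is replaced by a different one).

Initial pass — values computed on the first demand:
  n2 = add(5, 5) = 10
  n4 = mul(10, 10) = 100

Second demand — change propagation:
  n2: re-runs because x2 5->-9; x2 5->-9; new result -18.
  n4: re-runs because n2 10->-18; n2 10->-18; new result 324.

n4 now evaluates to 324.
Run set: n2, n4 (2 run).
Changed values: x2, n2, n4.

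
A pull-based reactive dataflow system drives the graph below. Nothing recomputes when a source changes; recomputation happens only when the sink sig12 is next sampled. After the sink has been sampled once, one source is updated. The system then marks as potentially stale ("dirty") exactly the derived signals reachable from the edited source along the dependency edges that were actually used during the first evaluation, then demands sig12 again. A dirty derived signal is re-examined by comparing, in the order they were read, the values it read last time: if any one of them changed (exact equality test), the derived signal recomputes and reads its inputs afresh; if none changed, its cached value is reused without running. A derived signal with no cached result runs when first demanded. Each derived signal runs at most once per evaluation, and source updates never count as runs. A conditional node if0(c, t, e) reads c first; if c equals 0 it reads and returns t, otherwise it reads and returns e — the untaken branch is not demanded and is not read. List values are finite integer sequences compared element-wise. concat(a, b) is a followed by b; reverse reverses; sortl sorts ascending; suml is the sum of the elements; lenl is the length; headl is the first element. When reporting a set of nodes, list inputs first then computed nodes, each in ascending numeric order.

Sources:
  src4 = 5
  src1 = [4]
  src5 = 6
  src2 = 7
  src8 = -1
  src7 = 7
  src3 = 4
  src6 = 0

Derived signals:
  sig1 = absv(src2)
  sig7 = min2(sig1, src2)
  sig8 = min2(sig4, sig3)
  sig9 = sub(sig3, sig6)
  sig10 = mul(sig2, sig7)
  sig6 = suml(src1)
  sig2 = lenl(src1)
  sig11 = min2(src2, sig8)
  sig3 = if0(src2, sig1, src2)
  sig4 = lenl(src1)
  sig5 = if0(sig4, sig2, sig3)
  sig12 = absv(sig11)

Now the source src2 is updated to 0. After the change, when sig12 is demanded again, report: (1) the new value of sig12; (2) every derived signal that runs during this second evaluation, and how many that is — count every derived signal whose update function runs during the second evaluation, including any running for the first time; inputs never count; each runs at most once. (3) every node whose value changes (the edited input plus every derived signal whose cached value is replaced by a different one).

New value of sig12: 0.
Derived signals that run: sig1, sig3, sig8, sig11, sig12 — 5 in total.
Values that change: src2, sig3, sig8, sig11, sig12.
Key observation: a condition flipped, so demand reaches new nodes — sig1 runs for the first time.

First evaluation (everything demanded from the output):
  sig3 = if0(src2=7 -> else branch src2) = 7
  sig4 = lenl([4]) = 1
  sig8 = min2(1, 7) = 1
  sig11 = min2(7, 1) = 1
  sig12 = absv(1) = 1

Propagation after the edit:
  sig1: demanded for the first time — runs, produces 0.
  sig3: runs — src2 7->0; src2 7->0; result 0.
  sig8: runs — sig3 7->0; result 0.
  sig11: runs — src2 7->0; sig8 1->0; result 0.
  sig12: runs — sig11 1->0; result 0.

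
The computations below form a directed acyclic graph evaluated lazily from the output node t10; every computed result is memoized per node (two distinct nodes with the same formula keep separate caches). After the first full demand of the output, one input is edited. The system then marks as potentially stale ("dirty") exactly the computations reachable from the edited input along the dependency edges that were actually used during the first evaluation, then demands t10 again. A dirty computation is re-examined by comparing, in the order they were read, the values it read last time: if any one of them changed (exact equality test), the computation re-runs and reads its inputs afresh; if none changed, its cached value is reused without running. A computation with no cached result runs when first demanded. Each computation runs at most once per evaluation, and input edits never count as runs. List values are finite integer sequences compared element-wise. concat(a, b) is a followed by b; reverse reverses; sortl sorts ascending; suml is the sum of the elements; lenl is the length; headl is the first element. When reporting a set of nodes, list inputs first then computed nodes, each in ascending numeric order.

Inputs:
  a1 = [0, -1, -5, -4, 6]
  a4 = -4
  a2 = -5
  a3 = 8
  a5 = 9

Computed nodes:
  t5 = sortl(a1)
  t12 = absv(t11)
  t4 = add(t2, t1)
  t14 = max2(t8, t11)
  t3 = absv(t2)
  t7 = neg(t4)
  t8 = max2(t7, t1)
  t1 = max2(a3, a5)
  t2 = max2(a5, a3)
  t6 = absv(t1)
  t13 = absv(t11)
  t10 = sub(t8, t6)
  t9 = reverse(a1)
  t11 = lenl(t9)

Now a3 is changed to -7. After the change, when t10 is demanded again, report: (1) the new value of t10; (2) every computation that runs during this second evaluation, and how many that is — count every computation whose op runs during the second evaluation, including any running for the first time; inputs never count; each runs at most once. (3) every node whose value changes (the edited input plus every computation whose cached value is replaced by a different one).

First demand of the output computes:
  t1 = max2(8, 9) = 9
  t2 = max2(9, 8) = 9
  t4 = add(9, 9) = 18
  t6 = absv(9) = 9
  t7 = neg(18) = -18
  t8 = max2(-18, 9) = 9
  t10 = sub(9, 9) = 0

After the edit, cleaning proceeds:
  t1: a read changed (a3 8->-7) — executes, giving 9 — identical to its old value.
  t2: a read changed (a3 8->-7) — executes, giving 9 — identical to its old value.
  t4: dirty, but its reads are unchanged (t2 unchanged, t1 unchanged); cached 18 stands.
  t6: dirty, but its reads are unchanged (t1 unchanged); cached 9 stands.
  t7: dirty, but its reads are unchanged (t4 unchanged); cached -18 stands.
  t8: dirty, but its reads are unchanged (t7 unchanged, t1 unchanged); cached 9 stands.
  t10: dirty, but its reads are unchanged (t8 unchanged, t6 unchanged); cached 0 stands.

Note where the cutoff bites: t4 is checked, finds nothing changed, and keeps its cache.

Demanding t10 again yields 0.
2 computations run: t1, t2.
The nodes whose values change: a3.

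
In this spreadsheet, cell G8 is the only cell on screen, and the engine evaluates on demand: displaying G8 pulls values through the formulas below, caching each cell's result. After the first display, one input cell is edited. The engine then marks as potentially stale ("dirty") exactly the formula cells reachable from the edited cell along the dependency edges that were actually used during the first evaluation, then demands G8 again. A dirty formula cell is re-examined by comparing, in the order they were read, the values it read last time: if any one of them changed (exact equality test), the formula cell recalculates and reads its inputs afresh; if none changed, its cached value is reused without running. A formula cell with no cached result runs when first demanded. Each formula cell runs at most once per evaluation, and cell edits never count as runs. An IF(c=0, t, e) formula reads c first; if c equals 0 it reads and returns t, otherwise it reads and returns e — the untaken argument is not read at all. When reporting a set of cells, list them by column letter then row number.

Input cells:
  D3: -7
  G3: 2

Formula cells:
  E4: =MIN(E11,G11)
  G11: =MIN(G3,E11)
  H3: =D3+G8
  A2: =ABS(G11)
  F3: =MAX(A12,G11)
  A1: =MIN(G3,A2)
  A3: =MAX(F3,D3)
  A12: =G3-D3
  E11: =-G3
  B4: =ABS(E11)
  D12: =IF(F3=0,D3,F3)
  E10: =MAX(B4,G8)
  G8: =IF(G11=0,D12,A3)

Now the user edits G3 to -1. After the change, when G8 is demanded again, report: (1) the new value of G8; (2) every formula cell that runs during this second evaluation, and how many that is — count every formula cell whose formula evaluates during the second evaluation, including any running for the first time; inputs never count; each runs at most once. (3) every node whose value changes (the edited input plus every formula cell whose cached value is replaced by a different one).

G8 now evaluates to 6.
Run set: A3, A12, E11, F3, G8, G11 (6 run).
Changed values: A3, A12, E11, F3, G3, G8, G11.

Initial pass — values computed on the first demand:
  A12 = 2 - -7 = 9
  E11 = -(2) = -2
  G11 = MIN(2, -2) = -2
  F3 = MAX(9, -2) = 9
  A3 = MAX(9, -7) = 9
  G8 = IF(G11=0: G11=-2 -> else branch A3) = 9

Second demand — change propagation:
  A12: re-runs because G3 2->-1; new result 6.
  E11: re-runs because G3 2->-1; new result 1.
  G11: re-runs because G3 2->-1; E11 -2->1; new result -1.
  F3: re-runs because A12 9->6; G11 -2->-1; new result 6.
  A3: re-runs because F3 9->6; new result 6.
  G8: re-runs because G11 -2->-1; A3 9->6; new result 6.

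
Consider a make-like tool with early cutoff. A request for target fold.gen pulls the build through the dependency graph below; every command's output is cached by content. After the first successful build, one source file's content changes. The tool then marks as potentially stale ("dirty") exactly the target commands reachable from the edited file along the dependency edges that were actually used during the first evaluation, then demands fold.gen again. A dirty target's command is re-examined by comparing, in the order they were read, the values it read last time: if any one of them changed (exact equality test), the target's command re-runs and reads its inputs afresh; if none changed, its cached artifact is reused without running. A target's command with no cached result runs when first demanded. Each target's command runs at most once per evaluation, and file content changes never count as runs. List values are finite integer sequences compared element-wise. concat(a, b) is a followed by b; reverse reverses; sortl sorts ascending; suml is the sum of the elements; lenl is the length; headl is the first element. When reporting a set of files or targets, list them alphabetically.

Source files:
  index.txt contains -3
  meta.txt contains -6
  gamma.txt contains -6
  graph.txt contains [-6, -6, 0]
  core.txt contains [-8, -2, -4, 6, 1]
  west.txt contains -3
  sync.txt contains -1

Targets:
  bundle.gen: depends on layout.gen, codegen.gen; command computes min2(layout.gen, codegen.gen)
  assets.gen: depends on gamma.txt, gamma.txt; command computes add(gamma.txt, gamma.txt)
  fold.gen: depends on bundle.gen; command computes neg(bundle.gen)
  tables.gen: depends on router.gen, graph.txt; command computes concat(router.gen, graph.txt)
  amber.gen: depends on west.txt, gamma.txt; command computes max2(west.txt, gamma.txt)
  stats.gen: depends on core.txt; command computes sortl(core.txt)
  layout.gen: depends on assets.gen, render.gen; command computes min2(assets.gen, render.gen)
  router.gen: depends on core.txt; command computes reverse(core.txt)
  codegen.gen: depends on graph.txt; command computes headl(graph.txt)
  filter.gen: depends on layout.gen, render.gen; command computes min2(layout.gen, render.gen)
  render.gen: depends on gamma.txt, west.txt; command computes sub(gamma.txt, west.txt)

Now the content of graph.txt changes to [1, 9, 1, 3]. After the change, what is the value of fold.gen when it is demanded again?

Demanding fold.gen again yields 12.
Note the absorption at bundle.gen: it re-runs yet its value is the same, leaving the output's value untouched.

First demand of the output computes:
  assets.gen = add(-6, -6) = -12
  codegen.gen = headl([-6, -6, 0]) = -6
  render.gen = sub(-6, -3) = -3
  layout.gen = min2(-12, -3) = -12
  bundle.gen = min2(-12, -6) = -12
  fold.gen = neg(-12) = 12

After the edit, cleaning proceeds:
  codegen.gen: a read changed (graph.txt [-6, -6, 0]->[1, 9, 1, 3]) — executes, giving 1.
  bundle.gen: a read changed (codegen.gen -6->1) — executes, giving -12 — identical to its old value.
  fold.gen: dirty, but its reads are unchanged (bundle.gen unchanged); cached 12 stands.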